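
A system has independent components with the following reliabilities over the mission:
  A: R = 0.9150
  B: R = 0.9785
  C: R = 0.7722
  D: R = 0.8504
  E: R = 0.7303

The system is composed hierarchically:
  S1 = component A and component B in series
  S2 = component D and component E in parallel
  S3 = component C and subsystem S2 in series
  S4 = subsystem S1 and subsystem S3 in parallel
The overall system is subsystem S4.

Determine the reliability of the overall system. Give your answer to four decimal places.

Series (A and B): 0.915000 × 0.978500 = 0.895328
Parallel (D and E): 1 − (1 − 0.850400)(1 − 0.730300) = 0.959653
Series (C and [0.959653]): 0.772200 × 0.959653 = 0.741044
Parallel ([0.895328] and [0.741044]): 1 − (1 − 0.895328)(1 − 0.741044) = 0.9729

0.9729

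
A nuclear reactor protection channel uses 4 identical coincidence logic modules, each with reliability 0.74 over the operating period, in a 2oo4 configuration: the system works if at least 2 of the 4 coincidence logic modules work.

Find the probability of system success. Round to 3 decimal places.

0.943

R = Σ_{i=2}^{4} C(4,i) p^i (1−p)^{4−i} with p = 0.74
C(4,2)·0.74^2·0.26^2 = 0.22211
C(4,3)·0.74^3·0.26^1 = 0.42143
C(4,4)·0.74^4·0.26^0 = 0.29987
Sum = 0.943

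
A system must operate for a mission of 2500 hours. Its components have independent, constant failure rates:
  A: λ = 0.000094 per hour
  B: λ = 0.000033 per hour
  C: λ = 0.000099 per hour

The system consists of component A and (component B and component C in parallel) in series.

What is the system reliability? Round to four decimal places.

0.7768

R(A) = exp(−0.000094 × 2500) = 0.790571
R(B) = exp(−0.000033 × 2500) = 0.920811
R(C) = exp(−0.000099 × 2500) = 0.780750
Parallel (B and C): 1 − (1 − 0.920811)(1 − 0.780750) = 0.982638
Series (A and [0.982638]): 0.790571 × 0.982638 = 0.7768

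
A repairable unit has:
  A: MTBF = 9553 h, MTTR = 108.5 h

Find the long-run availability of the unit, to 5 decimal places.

A(A) = MTBF/(MTBF+MTTR) = 9553/(9553+108.5) = 0.98877

0.98877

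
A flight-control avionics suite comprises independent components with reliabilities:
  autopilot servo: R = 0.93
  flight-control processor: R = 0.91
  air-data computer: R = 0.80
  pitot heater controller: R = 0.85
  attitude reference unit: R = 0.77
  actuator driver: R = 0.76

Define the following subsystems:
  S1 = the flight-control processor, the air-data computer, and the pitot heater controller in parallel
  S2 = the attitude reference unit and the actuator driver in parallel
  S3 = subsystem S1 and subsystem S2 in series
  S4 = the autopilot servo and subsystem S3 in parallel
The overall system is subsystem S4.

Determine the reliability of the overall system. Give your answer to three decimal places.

Parallel (flight-control processor, air-data computer, and pitot heater controller): 1 − (1 − 0.91000)(1 − 0.80000)(1 − 0.85000) = 0.99730
Parallel (attitude reference unit and actuator driver): 1 − (1 − 0.77000)(1 − 0.76000) = 0.94480
Series ([0.99730] and [0.94480]): 0.99730 × 0.94480 = 0.94225
Parallel (autopilot servo and [0.94225]): 1 − (1 − 0.93000)(1 − 0.94225) = 0.996

0.996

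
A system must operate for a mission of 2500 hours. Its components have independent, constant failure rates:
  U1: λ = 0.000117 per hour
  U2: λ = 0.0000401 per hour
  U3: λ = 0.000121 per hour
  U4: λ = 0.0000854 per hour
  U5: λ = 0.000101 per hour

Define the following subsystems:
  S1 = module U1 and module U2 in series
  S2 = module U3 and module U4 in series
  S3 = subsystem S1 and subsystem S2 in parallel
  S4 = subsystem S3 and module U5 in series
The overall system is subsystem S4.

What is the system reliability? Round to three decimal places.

R(U1) = exp(−0.000117 × 2500) = 0.74640
R(U2) = exp(−0.0000401 × 2500) = 0.90461
R(U3) = exp(−0.000121 × 2500) = 0.73897
R(U4) = exp(−0.0000854 × 2500) = 0.80775
R(U5) = exp(−0.000101 × 2500) = 0.77686
Series (U1 and U2): 0.74640 × 0.90461 = 0.67520
Series (U3 and U4): 0.73897 × 0.80775 = 0.59690
Parallel ([0.67520] and [0.59690]): 1 − (1 − 0.67520)(1 − 0.59690) = 0.86907
Series ([0.86907] and U5): 0.86907 × 0.77686 = 0.675

0.675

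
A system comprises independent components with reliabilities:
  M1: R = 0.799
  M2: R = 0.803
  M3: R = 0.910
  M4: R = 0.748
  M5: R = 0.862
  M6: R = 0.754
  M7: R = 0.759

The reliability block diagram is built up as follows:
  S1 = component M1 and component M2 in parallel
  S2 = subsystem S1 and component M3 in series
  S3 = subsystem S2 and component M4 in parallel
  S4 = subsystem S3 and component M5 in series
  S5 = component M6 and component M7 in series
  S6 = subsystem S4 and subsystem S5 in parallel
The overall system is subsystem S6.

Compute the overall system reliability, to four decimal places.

Parallel (M1 and M2): 1 − (1 − 0.799000)(1 − 0.803000) = 0.960403
Series ([0.960403] and M3): 0.960403 × 0.910000 = 0.873967
Parallel ([0.873967] and M4): 1 − (1 − 0.873967)(1 − 0.748000) = 0.968240
Series ([0.968240] and M5): 0.968240 × 0.862000 = 0.834623
Series (M6 and M7): 0.754000 × 0.759000 = 0.572286
Parallel ([0.834623] and [0.572286]): 1 − (1 − 0.834623)(1 − 0.572286) = 0.9293

0.9293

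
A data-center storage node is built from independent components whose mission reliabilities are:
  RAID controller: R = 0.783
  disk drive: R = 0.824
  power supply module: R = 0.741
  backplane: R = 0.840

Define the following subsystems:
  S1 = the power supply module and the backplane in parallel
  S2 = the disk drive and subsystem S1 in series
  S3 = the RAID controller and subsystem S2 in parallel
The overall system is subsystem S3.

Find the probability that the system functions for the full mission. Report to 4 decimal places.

Parallel (power supply module and backplane): 1 − (1 − 0.741000)(1 − 0.840000) = 0.958560
Series (disk drive and [0.958560]): 0.824000 × 0.958560 = 0.789853
Parallel (RAID controller and [0.789853]): 1 − (1 − 0.783000)(1 − 0.789853) = 0.9544

0.9544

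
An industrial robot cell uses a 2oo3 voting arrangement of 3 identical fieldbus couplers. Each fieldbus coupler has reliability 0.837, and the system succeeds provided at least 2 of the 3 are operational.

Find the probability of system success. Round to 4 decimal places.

0.9290

R = Σ_{i=2}^{3} C(3,i) p^i (1−p)^{3−i} with p = 0.837
C(3,2)·0.837^2·0.163^1 = 0.342578
C(3,3)·0.837^3·0.163^0 = 0.586376
Sum = 0.9290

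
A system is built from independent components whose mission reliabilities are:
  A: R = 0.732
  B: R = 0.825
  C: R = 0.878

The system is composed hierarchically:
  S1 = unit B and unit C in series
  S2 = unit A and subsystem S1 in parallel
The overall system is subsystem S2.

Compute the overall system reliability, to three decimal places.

Series (B and C): 0.82500 × 0.87800 = 0.72435
Parallel (A and [0.72435]): 1 − (1 − 0.73200)(1 − 0.72435) = 0.926

0.926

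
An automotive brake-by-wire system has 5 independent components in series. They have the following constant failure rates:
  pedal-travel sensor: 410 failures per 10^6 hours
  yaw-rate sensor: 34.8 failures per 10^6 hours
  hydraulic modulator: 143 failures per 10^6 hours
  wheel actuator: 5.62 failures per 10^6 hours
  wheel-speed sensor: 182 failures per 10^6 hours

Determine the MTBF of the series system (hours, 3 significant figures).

1290

Series of exponential components: λ_sys = Σ λ_i
λ_sys = 0.000410 + 0.0000348 + 0.000143 + 0.00000562 + 0.000182 = 7.7542e-04 /h
MTBF = 1 / λ_sys = 1290 h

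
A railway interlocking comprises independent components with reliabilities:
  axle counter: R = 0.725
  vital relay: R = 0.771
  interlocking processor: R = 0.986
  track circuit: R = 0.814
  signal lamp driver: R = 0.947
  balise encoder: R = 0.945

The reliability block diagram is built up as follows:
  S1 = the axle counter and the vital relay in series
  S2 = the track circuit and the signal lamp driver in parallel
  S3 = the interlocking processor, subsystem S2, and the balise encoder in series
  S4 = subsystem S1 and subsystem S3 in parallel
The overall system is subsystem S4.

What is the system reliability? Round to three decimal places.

0.966

Series (axle counter and vital relay): 0.72500 × 0.77100 = 0.55898
Parallel (track circuit and signal lamp driver): 1 − (1 − 0.81400)(1 − 0.94700) = 0.99014
Series (interlocking processor, [0.99014], and balise encoder): 0.98600 × 0.99014 × 0.94500 = 0.92258
Parallel ([0.55898] and [0.92258]): 1 − (1 − 0.55898)(1 − 0.92258) = 0.966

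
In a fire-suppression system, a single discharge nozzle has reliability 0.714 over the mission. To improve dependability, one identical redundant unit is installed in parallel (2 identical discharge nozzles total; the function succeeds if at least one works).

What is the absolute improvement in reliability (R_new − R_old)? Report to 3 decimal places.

R_before = 0.714
R_after = 1 − (1 − 0.714)^2 = 0.918
ΔR = 0.918 − 0.714 = 0.204

0.204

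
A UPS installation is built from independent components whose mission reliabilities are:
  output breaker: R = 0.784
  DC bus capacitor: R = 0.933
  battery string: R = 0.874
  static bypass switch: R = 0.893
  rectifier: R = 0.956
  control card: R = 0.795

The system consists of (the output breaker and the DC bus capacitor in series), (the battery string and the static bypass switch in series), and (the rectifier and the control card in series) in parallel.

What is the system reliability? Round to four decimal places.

0.9859

Series (output breaker and DC bus capacitor): 0.784000 × 0.933000 = 0.731472
Series (battery string and static bypass switch): 0.874000 × 0.893000 = 0.780482
Series (rectifier and control card): 0.956000 × 0.795000 = 0.760020
Parallel ([0.731472], [0.780482], and [0.760020]): 1 − (1 − 0.731472)(1 − 0.780482)(1 − 0.760020) = 0.9859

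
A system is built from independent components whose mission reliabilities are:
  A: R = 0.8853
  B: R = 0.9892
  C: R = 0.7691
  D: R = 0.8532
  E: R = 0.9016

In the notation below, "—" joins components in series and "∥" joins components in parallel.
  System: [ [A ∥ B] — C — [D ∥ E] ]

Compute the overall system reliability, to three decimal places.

0.757

Parallel (A and B): 1 − (1 − 0.88530)(1 − 0.98920) = 0.99876
Parallel (D and E): 1 − (1 − 0.85320)(1 − 0.90160) = 0.98555
Series ([0.99876], C, and [0.98555]): 0.99876 × 0.76910 × 0.98555 = 0.757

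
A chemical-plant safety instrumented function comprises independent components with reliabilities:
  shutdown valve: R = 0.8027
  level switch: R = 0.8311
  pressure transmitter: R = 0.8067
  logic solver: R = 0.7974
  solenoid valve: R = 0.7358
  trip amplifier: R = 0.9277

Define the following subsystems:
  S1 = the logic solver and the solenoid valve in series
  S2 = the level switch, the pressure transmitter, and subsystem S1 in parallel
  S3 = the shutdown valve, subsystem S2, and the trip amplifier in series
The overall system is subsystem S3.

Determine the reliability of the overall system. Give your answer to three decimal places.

0.735

Series (logic solver and solenoid valve): 0.79740 × 0.73580 = 0.58673
Parallel (level switch, pressure transmitter, and [0.58673]): 1 − (1 − 0.83110)(1 − 0.80670)(1 − 0.58673) = 0.98651
Series (shutdown valve, [0.98651], and trip amplifier): 0.80270 × 0.98651 × 0.92770 = 0.735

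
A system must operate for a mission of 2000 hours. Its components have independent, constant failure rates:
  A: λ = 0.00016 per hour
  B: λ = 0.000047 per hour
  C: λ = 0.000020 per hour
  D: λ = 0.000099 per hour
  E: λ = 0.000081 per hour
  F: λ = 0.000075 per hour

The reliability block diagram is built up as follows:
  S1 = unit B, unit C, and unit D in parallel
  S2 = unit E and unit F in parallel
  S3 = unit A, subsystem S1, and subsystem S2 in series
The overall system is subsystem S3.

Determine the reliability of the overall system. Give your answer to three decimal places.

R(A) = exp(−0.00016 × 2000) = 0.72615
R(B) = exp(−0.000047 × 2000) = 0.91028
R(C) = exp(−0.000020 × 2000) = 0.96079
R(D) = exp(−0.000099 × 2000) = 0.82037
R(E) = exp(−0.000081 × 2000) = 0.85044
R(F) = exp(−0.000075 × 2000) = 0.86071
Parallel (B, C, and D): 1 − (1 − 0.91028)(1 − 0.96079)(1 − 0.82037) = 0.99937
Parallel (E and F): 1 − (1 − 0.85044)(1 − 0.86071) = 0.97917
Series (A, [0.99937], and [0.97917]): 0.72615 × 0.99937 × 0.97917 = 0.711

0.711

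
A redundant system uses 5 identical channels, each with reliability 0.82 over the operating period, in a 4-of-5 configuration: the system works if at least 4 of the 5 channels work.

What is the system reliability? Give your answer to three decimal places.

R = Σ_{i=4}^{5} C(5,i) p^i (1−p)^{5−i} with p = 0.82
C(5,4)·0.82^4·0.18^1 = 0.40691
C(5,5)·0.82^5·0.18^0 = 0.37074
Sum = 0.778

0.778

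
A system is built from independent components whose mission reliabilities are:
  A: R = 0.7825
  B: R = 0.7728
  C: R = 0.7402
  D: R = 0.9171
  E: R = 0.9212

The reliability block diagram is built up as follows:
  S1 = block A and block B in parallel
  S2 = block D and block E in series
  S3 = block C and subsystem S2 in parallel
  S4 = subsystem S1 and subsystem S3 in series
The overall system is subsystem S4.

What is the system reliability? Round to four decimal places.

Parallel (A and B): 1 − (1 − 0.782500)(1 − 0.772800) = 0.950584
Series (D and E): 0.917100 × 0.921200 = 0.844833
Parallel (C and [0.844833]): 1 − (1 − 0.740200)(1 − 0.844833) = 0.959688
Series ([0.950584] and [0.959688]): 0.950584 × 0.959688 = 0.9123

0.9123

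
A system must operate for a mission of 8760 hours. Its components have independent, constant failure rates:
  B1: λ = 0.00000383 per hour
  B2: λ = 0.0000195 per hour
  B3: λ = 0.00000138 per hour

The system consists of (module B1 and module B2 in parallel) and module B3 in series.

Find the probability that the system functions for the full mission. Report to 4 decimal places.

R(B1) = exp(−0.00000383 × 8760) = 0.967006
R(B2) = exp(−0.0000195 × 8760) = 0.842973
R(B3) = exp(−0.00000138 × 8760) = 0.987984
Parallel (B1 and B2): 1 − (1 − 0.967006)(1 − 0.842973) = 0.994819
Series ([0.994819] and B3): 0.994819 × 0.987984 = 0.9829

0.9829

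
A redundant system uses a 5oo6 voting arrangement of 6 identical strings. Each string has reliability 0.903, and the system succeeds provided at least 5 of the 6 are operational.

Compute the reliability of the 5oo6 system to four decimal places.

0.8916

R = Σ_{i=5}^{6} C(6,i) p^i (1−p)^{6−i} with p = 0.903
C(6,5)·0.903^5·0.097^1 = 0.349431
C(6,6)·0.903^6·0.097^0 = 0.542159
Sum = 0.8916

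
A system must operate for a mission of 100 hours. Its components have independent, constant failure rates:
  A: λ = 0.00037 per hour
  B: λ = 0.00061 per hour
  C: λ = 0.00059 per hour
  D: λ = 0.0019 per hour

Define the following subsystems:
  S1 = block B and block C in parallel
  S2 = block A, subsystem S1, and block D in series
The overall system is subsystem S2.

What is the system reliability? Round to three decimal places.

R(A) = exp(−0.00037 × 100) = 0.96368
R(B) = exp(−0.00061 × 100) = 0.94082
R(C) = exp(−0.00059 × 100) = 0.94271
R(D) = exp(−0.0019 × 100) = 0.82696
Parallel (B and C): 1 − (1 − 0.94082)(1 − 0.94271) = 0.99661
Series (A, [0.99661], and D): 0.96368 × 0.99661 × 0.82696 = 0.794

0.794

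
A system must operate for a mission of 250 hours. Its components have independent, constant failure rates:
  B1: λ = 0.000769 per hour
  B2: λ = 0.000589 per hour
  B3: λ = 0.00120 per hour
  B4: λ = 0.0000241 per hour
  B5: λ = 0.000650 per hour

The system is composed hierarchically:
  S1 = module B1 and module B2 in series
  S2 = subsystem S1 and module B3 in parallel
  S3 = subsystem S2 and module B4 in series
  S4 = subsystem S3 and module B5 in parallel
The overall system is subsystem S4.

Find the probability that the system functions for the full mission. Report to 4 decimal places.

0.9880

R(B1) = exp(−0.000769 × 250) = 0.825101
R(B2) = exp(−0.000589 × 250) = 0.863078
R(B3) = exp(−0.00120 × 250) = 0.740818
R(B4) = exp(−0.0000241 × 250) = 0.993993
R(B5) = exp(−0.000650 × 250) = 0.850016
Series (B1 and B2): 0.825101 × 0.863078 = 0.712127
Parallel ([0.712127] and B3): 1 − (1 − 0.712127)(1 − 0.740818) = 0.925389
Series ([0.925389] and B4): 0.925389 × 0.993993 = 0.919830
Parallel ([0.919830] and B5): 1 − (1 − 0.919830)(1 − 0.850016) = 0.9880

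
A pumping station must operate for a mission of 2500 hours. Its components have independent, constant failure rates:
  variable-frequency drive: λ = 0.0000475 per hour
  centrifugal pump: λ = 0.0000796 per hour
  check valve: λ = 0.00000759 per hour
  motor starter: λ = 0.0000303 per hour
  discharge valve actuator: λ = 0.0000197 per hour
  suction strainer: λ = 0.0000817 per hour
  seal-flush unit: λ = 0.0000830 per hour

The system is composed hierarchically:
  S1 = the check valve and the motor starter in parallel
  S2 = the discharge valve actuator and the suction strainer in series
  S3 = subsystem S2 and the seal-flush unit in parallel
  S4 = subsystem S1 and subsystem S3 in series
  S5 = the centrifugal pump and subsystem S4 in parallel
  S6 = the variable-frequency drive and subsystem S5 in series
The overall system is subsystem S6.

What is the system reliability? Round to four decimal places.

R(variable-frequency drive) = exp(−0.0000475 × 2500) = 0.888030
R(centrifugal pump) = exp(−0.0000796 × 2500) = 0.819550
R(check valve) = exp(−0.00000759 × 2500) = 0.981204
R(motor starter) = exp(−0.0000303 × 2500) = 0.927048
R(discharge valve actuator) = exp(−0.0000197 × 2500) = 0.951943
R(suction strainer) = exp(−0.0000817 × 2500) = 0.815259
R(seal-flush unit) = exp(−0.0000830 × 2500) = 0.812613
Parallel (check valve and motor starter): 1 − (1 − 0.981204)(1 − 0.927048) = 0.998629
Series (discharge valve actuator and suction strainer): 0.951943 × 0.815259 = 0.776080
Parallel ([0.776080] and seal-flush unit): 1 − (1 − 0.776080)(1 − 0.812613) = 0.958040
Series ([0.998629] and [0.958040]): 0.998629 × 0.958040 = 0.956727
Parallel (centrifugal pump and [0.956727]): 1 − (1 − 0.819550)(1 − 0.956727) = 0.992191
Series (variable-frequency drive and [0.992191]): 0.888030 × 0.992191 = 0.8811

0.8811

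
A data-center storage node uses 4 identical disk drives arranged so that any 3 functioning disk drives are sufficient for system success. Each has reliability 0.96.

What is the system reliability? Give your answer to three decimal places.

0.991

R = Σ_{i=3}^{4} C(4,i) p^i (1−p)^{4−i} with p = 0.96
C(4,3)·0.96^3·0.04^1 = 0.14156
C(4,4)·0.96^4·0.04^0 = 0.84935
Sum = 0.991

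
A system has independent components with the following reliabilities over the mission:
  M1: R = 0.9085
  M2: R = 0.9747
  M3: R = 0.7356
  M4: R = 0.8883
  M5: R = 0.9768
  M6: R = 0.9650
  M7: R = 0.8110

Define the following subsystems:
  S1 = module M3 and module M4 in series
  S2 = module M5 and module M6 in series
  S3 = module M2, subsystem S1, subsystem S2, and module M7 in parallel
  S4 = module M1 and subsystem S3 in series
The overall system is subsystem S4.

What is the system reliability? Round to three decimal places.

Series (M3 and M4): 0.73560 × 0.88830 = 0.65343
Series (M5 and M6): 0.97680 × 0.96500 = 0.94261
Parallel (M2, [0.65343], [0.94261], and M7): 1 − (1 − 0.97470)(1 − 0.65343)(1 − 0.94261)(1 − 0.81100) = 0.99990
Series (M1 and [0.99990]): 0.90850 × 0.99990 = 0.908

0.908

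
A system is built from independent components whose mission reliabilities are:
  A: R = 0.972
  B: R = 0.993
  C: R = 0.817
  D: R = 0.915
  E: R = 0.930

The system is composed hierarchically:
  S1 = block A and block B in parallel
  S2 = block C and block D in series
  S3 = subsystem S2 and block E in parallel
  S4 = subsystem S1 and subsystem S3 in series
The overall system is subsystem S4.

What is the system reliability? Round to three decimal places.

Parallel (A and B): 1 − (1 − 0.97200)(1 − 0.99300) = 0.99980
Series (C and D): 0.81700 × 0.91500 = 0.74756
Parallel ([0.74756] and E): 1 − (1 − 0.74756)(1 − 0.93000) = 0.98233
Series ([0.99980] and [0.98233]): 0.99980 × 0.98233 = 0.982

0.982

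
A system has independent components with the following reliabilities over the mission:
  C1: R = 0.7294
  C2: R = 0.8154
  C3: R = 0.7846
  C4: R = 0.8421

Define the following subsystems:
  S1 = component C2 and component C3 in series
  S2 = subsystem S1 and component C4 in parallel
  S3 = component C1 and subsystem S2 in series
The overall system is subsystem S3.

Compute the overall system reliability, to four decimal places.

0.6879

Series (C2 and C3): 0.815400 × 0.784600 = 0.639763
Parallel ([0.639763] and C4): 1 − (1 − 0.639763)(1 − 0.842100) = 0.943119
Series (C1 and [0.943119]): 0.729400 × 0.943119 = 0.6879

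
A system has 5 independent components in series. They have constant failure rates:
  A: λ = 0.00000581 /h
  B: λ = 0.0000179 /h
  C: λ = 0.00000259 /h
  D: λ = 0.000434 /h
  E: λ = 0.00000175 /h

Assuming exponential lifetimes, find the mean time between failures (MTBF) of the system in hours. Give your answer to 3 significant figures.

Series of exponential components: λ_sys = Σ λ_i
λ_sys = 0.00000581 + 0.0000179 + 0.00000259 + 0.000434 + 0.00000175 = 4.6205e-04 /h
MTBF = 1 / λ_sys = 2160 h

2160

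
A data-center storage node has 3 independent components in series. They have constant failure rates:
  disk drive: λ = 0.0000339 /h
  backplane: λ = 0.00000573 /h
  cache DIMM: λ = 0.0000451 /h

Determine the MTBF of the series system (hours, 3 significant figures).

Series of exponential components: λ_sys = Σ λ_i
λ_sys = 0.0000339 + 0.00000573 + 0.0000451 = 8.4730e-05 /h
MTBF = 1 / λ_sys = 11800 h

11800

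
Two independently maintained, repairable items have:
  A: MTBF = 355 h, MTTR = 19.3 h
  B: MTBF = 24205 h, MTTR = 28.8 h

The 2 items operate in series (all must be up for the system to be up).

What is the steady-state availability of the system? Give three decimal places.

0.947

A(A) = MTBF/(MTBF+MTTR) = 355/(355+19.3) = 0.948437
A(B) = MTBF/(MTBF+MTTR) = 24205/(24205+28.8) = 0.998812
Series availability: 0.948437 × 0.998812 = 0.947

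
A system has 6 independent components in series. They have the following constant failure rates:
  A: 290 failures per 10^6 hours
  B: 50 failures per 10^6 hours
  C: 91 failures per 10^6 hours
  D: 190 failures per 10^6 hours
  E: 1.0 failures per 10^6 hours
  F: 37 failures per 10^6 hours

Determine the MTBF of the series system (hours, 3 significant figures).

Series of exponential components: λ_sys = Σ λ_i
λ_sys = 0.00029 + 0.000050 + 0.000091 + 0.00019 + 0.0000010 + 0.000037 = 6.5900e-04 /h
MTBF = 1 / λ_sys = 1520 h

1520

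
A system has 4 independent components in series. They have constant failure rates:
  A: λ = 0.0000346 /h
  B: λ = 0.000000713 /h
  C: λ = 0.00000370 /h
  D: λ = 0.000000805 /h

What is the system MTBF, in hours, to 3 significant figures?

Series of exponential components: λ_sys = Σ λ_i
λ_sys = 0.0000346 + 0.000000713 + 0.00000370 + 0.000000805 = 3.9818e-05 /h
MTBF = 1 / λ_sys = 25100 h

25100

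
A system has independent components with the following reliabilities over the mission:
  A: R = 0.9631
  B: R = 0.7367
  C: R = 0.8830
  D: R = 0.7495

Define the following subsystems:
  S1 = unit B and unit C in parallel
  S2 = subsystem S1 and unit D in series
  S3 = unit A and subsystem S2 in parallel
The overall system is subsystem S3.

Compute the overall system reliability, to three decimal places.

Parallel (B and C): 1 − (1 − 0.73670)(1 − 0.88300) = 0.96919
Series ([0.96919] and D): 0.96919 × 0.74950 = 0.72641
Parallel (A and [0.72641]): 1 − (1 − 0.96310)(1 − 0.72641) = 0.990

0.990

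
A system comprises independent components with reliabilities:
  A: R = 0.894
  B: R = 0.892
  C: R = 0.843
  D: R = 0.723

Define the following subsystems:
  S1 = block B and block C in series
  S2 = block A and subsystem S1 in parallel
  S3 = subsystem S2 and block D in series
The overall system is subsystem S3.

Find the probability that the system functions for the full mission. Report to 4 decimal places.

0.7040

Series (B and C): 0.892000 × 0.843000 = 0.751956
Parallel (A and [0.751956]): 1 − (1 − 0.894000)(1 − 0.751956) = 0.973707
Series ([0.973707] and D): 0.973707 × 0.723000 = 0.7040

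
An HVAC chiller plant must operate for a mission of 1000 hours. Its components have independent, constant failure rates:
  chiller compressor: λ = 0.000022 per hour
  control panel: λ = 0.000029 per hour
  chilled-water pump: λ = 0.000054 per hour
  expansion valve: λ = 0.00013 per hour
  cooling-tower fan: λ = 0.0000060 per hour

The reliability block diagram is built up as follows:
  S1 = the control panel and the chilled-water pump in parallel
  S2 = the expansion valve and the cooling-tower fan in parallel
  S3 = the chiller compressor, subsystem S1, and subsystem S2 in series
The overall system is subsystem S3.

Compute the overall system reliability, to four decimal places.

R(chiller compressor) = exp(−0.000022 × 1000) = 0.978240
R(control panel) = exp(−0.000029 × 1000) = 0.971416
R(chilled-water pump) = exp(−0.000054 × 1000) = 0.947432
R(expansion valve) = exp(−0.00013 × 1000) = 0.878095
R(cooling-tower fan) = exp(−0.0000060 × 1000) = 0.994018
Parallel (control panel and chilled-water pump): 1 − (1 − 0.971416)(1 − 0.947432) = 0.998497
Parallel (expansion valve and cooling-tower fan): 1 − (1 − 0.878095)(1 − 0.994018) = 0.999271
Series (chiller compressor, [0.998497], and [0.999271]): 0.978240 × 0.998497 × 0.999271 = 0.9761

0.9761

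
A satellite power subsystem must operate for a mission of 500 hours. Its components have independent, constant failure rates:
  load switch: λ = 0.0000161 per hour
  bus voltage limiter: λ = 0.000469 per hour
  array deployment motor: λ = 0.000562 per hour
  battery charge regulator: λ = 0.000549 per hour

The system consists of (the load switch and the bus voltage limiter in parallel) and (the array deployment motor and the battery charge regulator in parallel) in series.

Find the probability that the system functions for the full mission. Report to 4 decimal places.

R(load switch) = exp(−0.0000161 × 500) = 0.991982
R(bus voltage limiter) = exp(−0.000469 × 500) = 0.790966
R(array deployment motor) = exp(−0.000562 × 500) = 0.755028
R(battery charge regulator) = exp(−0.000549 × 500) = 0.759952
Parallel (load switch and bus voltage limiter): 1 − (1 − 0.991982)(1 − 0.790966) = 0.998324
Parallel (array deployment motor and battery charge regulator): 1 − (1 − 0.755028)(1 − 0.759952) = 0.941195
Series ([0.998324] and [0.941195]): 0.998324 × 0.941195 = 0.9396

0.9396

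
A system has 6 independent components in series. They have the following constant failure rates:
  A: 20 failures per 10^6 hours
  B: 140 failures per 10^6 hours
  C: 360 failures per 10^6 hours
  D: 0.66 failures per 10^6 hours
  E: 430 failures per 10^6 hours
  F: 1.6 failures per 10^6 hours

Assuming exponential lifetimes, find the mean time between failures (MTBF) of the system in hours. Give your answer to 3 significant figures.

Series of exponential components: λ_sys = Σ λ_i
λ_sys = 0.000020 + 0.00014 + 0.00036 + 0.00000066 + 0.00043 + 0.0000016 = 9.5226e-04 /h
MTBF = 1 / λ_sys = 1050 h

1050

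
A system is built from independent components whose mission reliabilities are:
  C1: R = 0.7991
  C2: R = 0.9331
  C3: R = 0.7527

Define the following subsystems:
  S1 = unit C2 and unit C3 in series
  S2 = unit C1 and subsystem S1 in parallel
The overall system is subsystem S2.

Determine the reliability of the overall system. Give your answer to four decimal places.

0.9402

Series (C2 and C3): 0.933100 × 0.752700 = 0.702344
Parallel (C1 and [0.702344]): 1 − (1 − 0.799100)(1 − 0.702344) = 0.9402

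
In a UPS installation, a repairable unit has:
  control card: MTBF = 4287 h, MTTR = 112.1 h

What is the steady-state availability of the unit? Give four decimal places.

0.9745

A(control card) = MTBF/(MTBF+MTTR) = 4287/(4287+112.1) = 0.9745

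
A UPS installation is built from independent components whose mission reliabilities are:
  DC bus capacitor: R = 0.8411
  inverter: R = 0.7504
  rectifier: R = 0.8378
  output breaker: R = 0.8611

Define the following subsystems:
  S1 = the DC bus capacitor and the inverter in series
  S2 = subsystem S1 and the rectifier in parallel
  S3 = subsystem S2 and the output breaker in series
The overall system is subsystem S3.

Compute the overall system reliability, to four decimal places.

0.8096

Series (DC bus capacitor and inverter): 0.841100 × 0.750400 = 0.631161
Parallel ([0.631161] and rectifier): 1 − (1 − 0.631161)(1 − 0.837800) = 0.940174
Series ([0.940174] and output breaker): 0.940174 × 0.861100 = 0.8096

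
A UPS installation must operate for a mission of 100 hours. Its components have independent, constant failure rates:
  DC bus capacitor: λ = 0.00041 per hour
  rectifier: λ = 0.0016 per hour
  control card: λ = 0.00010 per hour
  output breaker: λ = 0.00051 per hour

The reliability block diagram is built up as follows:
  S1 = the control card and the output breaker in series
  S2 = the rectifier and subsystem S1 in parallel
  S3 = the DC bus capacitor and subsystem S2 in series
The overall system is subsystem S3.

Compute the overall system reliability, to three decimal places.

0.951

R(DC bus capacitor) = exp(−0.00041 × 100) = 0.95983
R(rectifier) = exp(−0.0016 × 100) = 0.85214
R(control card) = exp(−0.00010 × 100) = 0.99005
R(output breaker) = exp(−0.00051 × 100) = 0.95028
Series (control card and output breaker): 0.99005 × 0.95028 = 0.94082
Parallel (rectifier and [0.94082]): 1 − (1 − 0.85214)(1 − 0.94082) = 0.99125
Series (DC bus capacitor and [0.99125]): 0.95983 × 0.99125 = 0.951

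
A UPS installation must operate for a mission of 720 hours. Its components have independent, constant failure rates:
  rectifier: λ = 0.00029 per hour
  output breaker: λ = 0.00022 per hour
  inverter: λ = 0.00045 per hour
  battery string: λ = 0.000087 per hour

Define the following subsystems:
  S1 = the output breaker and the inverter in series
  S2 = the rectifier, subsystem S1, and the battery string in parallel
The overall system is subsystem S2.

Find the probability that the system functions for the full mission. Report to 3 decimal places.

0.996

R(rectifier) = exp(−0.00029 × 720) = 0.81156
R(output breaker) = exp(−0.00022 × 720) = 0.85351
R(inverter) = exp(−0.00045 × 720) = 0.72325
R(battery string) = exp(−0.000087 × 720) = 0.93928
Series (output breaker and inverter): 0.85351 × 0.72325 = 0.61730
Parallel (rectifier, [0.61730], and battery string): 1 − (1 − 0.81156)(1 − 0.61730)(1 − 0.93928) = 0.996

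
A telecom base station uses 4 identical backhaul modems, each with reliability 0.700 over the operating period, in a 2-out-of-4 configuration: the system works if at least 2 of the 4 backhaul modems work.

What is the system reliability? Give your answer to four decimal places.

R = Σ_{i=2}^{4} C(4,i) p^i (1−p)^{4−i} with p = 0.700
C(4,2)·0.700^2·0.300^2 = 0.264600
C(4,3)·0.700^3·0.300^1 = 0.411600
C(4,4)·0.700^4·0.300^0 = 0.240100
Sum = 0.9163

0.9163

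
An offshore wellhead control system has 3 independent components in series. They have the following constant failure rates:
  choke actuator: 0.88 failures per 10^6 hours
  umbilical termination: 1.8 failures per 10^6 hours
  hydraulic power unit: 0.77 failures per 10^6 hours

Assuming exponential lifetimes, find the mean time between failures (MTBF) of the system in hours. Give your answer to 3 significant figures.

Series of exponential components: λ_sys = Σ λ_i
λ_sys = 0.00000088 + 0.0000018 + 0.00000077 = 3.4500e-06 /h
MTBF = 1 / λ_sys = 290000 h

290000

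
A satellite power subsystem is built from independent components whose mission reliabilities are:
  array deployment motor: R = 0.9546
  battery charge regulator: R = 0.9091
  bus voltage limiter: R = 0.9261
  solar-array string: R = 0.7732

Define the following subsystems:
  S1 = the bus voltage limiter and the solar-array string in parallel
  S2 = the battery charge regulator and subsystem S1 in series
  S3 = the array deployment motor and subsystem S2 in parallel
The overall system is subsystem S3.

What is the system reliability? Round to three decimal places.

0.995

Parallel (bus voltage limiter and solar-array string): 1 − (1 − 0.92610)(1 − 0.77320) = 0.98324
Series (battery charge regulator and [0.98324]): 0.90910 × 0.98324 = 0.89386
Parallel (array deployment motor and [0.89386]): 1 − (1 − 0.95460)(1 − 0.89386) = 0.995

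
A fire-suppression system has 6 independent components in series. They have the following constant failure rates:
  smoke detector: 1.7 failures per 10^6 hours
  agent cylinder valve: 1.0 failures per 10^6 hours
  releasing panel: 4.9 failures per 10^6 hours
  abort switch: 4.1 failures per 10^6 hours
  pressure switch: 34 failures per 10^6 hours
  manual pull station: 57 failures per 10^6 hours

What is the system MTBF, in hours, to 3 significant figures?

9740

Series of exponential components: λ_sys = Σ λ_i
λ_sys = 0.0000017 + 0.0000010 + 0.0000049 + 0.0000041 + 0.000034 + 0.000057 = 1.0270e-04 /h
MTBF = 1 / λ_sys = 9740 h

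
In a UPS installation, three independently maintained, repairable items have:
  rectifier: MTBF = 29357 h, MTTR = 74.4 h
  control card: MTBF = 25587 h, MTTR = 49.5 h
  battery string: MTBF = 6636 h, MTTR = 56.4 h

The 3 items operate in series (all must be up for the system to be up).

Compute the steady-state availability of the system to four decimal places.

A(rectifier) = MTBF/(MTBF+MTTR) = 29357/(29357+74.4) = 0.997472
A(control card) = MTBF/(MTBF+MTTR) = 25587/(25587+49.5) = 0.998069
A(battery string) = MTBF/(MTBF+MTTR) = 6636/(6636+56.4) = 0.991573
Series availability: 0.997472 × 0.998069 × 0.991573 = 0.9872

0.9872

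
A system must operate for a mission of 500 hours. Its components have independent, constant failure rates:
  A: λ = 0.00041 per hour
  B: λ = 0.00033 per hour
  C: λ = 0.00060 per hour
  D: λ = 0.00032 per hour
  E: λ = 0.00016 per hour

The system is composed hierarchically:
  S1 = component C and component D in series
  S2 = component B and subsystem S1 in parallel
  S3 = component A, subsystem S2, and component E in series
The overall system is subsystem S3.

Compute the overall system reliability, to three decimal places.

R(A) = exp(−0.00041 × 500) = 0.81465
R(B) = exp(−0.00033 × 500) = 0.84789
R(C) = exp(−0.00060 × 500) = 0.74082
R(D) = exp(−0.00032 × 500) = 0.85214
R(E) = exp(−0.00016 × 500) = 0.92312
Series (C and D): 0.74082 × 0.85214 = 0.63128
Parallel (B and [0.63128]): 1 − (1 − 0.84789)(1 − 0.63128) = 0.94391
Series (A, [0.94391], and E): 0.81465 × 0.94391 × 0.92312 = 0.710

0.710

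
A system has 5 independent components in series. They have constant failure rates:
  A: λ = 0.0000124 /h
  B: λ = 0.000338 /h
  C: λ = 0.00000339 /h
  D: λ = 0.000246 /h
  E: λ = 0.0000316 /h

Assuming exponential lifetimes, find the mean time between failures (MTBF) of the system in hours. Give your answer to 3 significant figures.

Series of exponential components: λ_sys = Σ λ_i
λ_sys = 0.0000124 + 0.000338 + 0.00000339 + 0.000246 + 0.0000316 = 6.3139e-04 /h
MTBF = 1 / λ_sys = 1580 h

1580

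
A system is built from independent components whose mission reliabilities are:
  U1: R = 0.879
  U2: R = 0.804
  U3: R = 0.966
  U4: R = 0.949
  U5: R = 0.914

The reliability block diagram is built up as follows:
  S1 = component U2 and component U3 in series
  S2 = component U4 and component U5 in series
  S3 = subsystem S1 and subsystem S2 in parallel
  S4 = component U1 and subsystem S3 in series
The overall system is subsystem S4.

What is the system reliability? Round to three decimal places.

0.853

Series (U2 and U3): 0.80400 × 0.96600 = 0.77666
Series (U4 and U5): 0.94900 × 0.91400 = 0.86739
Parallel ([0.77666] and [0.86739]): 1 − (1 − 0.77666)(1 − 0.86739) = 0.97038
Series (U1 and [0.97038]): 0.87900 × 0.97038 = 0.853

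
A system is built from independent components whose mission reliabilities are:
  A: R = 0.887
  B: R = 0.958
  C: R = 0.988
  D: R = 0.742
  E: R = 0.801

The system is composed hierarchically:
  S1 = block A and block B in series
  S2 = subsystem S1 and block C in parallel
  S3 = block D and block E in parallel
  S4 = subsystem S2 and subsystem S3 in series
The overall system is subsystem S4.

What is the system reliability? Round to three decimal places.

Series (A and B): 0.88700 × 0.95800 = 0.84975
Parallel ([0.84975] and C): 1 − (1 − 0.84975)(1 − 0.98800) = 0.99820
Parallel (D and E): 1 − (1 − 0.74200)(1 − 0.80100) = 0.94866
Series ([0.99820] and [0.94866]): 0.99820 × 0.94866 = 0.947

0.947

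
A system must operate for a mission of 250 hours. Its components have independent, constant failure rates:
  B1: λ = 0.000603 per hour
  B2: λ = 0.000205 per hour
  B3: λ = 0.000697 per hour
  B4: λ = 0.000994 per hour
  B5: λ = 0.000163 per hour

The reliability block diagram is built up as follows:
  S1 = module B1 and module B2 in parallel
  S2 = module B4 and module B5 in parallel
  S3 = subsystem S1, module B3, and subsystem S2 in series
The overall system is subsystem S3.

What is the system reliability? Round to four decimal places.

0.8269

R(B1) = exp(−0.000603 × 250) = 0.860063
R(B2) = exp(−0.000205 × 250) = 0.950041
R(B3) = exp(−0.000697 × 250) = 0.840087
R(B4) = exp(−0.000994 × 250) = 0.779970
R(B5) = exp(−0.000163 × 250) = 0.960069
Parallel (B1 and B2): 1 − (1 − 0.860063)(1 − 0.950041) = 0.993009
Parallel (B4 and B5): 1 − (1 − 0.779970)(1 − 0.960069) = 0.991214
Series ([0.993009], B3, and [0.991214]): 0.993009 × 0.840087 × 0.991214 = 0.8269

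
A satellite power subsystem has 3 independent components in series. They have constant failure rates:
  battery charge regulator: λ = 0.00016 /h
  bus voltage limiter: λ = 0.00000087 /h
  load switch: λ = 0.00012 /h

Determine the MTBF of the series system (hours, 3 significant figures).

Series of exponential components: λ_sys = Σ λ_i
λ_sys = 0.00016 + 0.00000087 + 0.00012 = 2.8087e-04 /h
MTBF = 1 / λ_sys = 3560 h

3560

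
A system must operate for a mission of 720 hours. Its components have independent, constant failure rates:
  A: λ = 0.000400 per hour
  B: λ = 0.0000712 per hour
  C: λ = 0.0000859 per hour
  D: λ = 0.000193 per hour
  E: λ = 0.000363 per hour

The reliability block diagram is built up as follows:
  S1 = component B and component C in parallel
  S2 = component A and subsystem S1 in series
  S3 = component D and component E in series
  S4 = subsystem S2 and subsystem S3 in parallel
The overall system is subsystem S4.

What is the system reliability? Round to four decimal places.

R(A) = exp(−0.000400 × 720) = 0.749762
R(B) = exp(−0.0000712 × 720) = 0.950028
R(C) = exp(−0.0000859 × 720) = 0.940026
R(D) = exp(−0.000193 × 720) = 0.870263
R(E) = exp(−0.000363 × 720) = 0.770004
Parallel (B and C): 1 − (1 − 0.950028)(1 − 0.940026) = 0.997003
Series (A and [0.997003]): 0.749762 × 0.997003 = 0.747515
Series (D and E): 0.870263 × 0.770004 = 0.670106
Parallel ([0.747515] and [0.670106]): 1 − (1 − 0.747515)(1 − 0.670106) = 0.9167

0.9167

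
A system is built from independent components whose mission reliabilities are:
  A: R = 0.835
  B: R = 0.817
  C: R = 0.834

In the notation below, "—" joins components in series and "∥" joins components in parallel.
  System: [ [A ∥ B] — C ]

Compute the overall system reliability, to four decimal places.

0.8088

Parallel (A and B): 1 − (1 − 0.835000)(1 − 0.817000) = 0.969805
Series ([0.969805] and C): 0.969805 × 0.834000 = 0.8088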